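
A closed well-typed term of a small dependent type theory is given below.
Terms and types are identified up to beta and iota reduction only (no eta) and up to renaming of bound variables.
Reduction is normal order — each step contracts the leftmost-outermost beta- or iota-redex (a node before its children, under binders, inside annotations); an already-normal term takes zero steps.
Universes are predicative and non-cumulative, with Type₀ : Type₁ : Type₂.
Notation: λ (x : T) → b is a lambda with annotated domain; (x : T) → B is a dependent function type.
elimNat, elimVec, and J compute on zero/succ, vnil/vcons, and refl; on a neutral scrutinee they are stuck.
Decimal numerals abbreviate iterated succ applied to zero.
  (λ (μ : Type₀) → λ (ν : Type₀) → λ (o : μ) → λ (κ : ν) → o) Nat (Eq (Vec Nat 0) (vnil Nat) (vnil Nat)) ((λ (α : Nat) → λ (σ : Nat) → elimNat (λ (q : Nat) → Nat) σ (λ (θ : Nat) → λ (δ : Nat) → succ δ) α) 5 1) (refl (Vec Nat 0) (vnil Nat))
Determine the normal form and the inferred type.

reduced normal form:
  6
inferred type:
  Nat
observation: the leftmost-outermost redex is a beta-redex, and normalization takes 22 steps.


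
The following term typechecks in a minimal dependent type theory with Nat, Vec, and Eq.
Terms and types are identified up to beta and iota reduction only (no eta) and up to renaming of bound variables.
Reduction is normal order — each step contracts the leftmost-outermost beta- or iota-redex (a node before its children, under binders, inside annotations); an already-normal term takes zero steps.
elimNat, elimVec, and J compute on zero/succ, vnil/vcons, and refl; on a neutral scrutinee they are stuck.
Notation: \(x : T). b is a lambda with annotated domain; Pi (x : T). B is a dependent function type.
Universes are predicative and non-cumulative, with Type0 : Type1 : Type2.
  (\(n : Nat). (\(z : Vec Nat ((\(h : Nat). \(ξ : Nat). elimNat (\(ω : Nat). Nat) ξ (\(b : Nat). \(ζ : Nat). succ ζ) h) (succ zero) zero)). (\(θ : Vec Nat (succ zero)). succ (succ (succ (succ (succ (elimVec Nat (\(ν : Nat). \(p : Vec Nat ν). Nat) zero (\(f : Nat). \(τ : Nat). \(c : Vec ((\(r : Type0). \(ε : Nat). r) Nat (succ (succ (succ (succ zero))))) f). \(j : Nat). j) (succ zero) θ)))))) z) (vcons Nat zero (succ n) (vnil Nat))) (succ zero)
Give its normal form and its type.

normal form:
  succ (succ (succ (succ (succ zero))))
type:
  Nat
observation: contracting a beta-redex first, the term normalizes in 9 steps.


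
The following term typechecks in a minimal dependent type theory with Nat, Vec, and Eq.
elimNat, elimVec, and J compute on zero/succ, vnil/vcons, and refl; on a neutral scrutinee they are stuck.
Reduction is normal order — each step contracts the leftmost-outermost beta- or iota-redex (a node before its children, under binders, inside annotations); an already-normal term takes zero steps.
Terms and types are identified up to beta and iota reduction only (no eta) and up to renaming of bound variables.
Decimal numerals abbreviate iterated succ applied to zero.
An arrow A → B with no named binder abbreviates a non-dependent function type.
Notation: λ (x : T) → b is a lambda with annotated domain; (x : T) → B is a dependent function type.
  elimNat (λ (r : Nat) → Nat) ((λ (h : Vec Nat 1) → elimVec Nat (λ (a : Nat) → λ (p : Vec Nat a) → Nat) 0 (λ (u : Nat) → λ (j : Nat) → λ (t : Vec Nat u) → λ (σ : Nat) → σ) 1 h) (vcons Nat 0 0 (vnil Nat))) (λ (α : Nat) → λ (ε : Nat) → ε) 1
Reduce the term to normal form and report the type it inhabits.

normal form:
  0
the term's type:
  Nat


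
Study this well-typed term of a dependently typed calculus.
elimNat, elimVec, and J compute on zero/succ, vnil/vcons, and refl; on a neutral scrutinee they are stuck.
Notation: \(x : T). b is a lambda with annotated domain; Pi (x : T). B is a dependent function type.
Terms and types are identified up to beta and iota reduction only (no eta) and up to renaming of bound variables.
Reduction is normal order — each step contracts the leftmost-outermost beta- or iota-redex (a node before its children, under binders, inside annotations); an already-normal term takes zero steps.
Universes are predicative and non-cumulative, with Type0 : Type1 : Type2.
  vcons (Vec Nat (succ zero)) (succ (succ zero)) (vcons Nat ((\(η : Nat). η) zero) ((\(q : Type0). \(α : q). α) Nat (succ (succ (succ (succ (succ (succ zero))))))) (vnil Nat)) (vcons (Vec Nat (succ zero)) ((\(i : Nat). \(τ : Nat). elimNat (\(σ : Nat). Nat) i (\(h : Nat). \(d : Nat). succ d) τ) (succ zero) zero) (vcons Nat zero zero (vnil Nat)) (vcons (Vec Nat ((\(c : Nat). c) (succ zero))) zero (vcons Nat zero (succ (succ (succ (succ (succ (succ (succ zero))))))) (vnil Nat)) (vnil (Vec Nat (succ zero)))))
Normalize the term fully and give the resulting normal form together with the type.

normal form:
  vcons (Vec Nat (succ zero)) (succ (succ zero)) (vcons Nat zero (succ (succ (succ (succ (succ (succ zero)))))) (vnil Nat)) (vcons (Vec Nat (succ zero)) (succ zero) (vcons Nat zero zero (vnil Nat)) (vcons (Vec Nat (succ zero)) zero (vcons Nat zero (succ (succ (succ (succ (succ (succ (succ zero))))))) (vnil Nat)) (vnil (Vec Nat (succ zero)))))
the term's type:
  Vec (Vec Nat (succ zero)) (succ (succ (succ zero)))


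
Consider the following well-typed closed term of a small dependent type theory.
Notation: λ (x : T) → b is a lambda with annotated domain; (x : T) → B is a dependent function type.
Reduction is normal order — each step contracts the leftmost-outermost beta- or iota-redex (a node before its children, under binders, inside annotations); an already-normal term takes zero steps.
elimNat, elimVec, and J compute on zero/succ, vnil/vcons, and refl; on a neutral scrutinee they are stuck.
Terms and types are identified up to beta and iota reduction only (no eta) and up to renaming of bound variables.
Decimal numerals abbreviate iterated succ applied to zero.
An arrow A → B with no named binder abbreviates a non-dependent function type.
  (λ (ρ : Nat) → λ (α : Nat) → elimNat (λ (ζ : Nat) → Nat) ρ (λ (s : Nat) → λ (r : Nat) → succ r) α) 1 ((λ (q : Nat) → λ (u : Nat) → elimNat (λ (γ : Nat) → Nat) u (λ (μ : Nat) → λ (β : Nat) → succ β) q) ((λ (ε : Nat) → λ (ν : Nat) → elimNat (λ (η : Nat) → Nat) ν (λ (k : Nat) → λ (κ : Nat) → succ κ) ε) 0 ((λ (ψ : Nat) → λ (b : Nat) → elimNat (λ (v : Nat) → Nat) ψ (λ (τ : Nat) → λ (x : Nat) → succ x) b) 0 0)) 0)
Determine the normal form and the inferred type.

normal form:
  1
type:
  Nat
observation: the leftmost-outermost redex is a beta-redex, and normalization takes 12 steps.


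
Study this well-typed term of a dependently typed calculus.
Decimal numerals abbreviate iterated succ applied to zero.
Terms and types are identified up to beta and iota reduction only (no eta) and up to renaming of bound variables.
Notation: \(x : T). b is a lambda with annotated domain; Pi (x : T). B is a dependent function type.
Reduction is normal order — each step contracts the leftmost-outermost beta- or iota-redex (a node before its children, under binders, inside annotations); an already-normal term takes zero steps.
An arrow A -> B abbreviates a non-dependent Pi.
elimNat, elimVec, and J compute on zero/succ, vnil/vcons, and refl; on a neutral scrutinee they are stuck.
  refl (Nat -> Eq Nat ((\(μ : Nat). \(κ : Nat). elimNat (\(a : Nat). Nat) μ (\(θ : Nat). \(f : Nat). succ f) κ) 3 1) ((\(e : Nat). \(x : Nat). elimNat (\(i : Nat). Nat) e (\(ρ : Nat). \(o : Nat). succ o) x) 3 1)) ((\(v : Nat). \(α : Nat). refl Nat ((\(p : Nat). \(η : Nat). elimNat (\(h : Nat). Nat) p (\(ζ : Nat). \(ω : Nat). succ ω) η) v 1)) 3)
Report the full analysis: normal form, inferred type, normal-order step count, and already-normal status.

resulting normal form:
  refl (Nat -> Eq Nat 4 4) (\(μ : Nat). refl Nat 4)
the term's type:
  Eq (Nat -> Eq Nat 4 4) (\(μ : Nat). refl Nat 4) (\(κ : Nat). refl Nat 4)
normal-order step count: 19
started in normal form: no
first redex: a beta-redex


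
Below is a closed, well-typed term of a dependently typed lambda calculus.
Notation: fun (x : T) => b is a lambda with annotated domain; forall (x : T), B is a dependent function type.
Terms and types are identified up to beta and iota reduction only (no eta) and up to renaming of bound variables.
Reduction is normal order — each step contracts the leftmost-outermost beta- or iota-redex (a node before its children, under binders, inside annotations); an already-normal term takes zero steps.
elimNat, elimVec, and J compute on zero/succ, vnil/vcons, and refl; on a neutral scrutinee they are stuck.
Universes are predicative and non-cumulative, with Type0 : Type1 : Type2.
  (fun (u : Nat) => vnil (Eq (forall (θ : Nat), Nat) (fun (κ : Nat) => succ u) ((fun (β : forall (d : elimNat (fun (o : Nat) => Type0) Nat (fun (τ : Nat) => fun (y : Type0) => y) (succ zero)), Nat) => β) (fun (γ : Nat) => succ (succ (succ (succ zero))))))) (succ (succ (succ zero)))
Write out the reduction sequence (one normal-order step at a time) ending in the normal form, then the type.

normal-order reduction:
  (fun (u : Nat) => vnil (Eq (forall (θ : Nat), Nat) (fun (κ : Nat) => succ u) ((fun (β : forall (d : elimNat (fun (o : Nat) => Type0) Nat (fun (τ : Nat) => fun (y : Type0) => y) (succ zero)), Nat) => β) (fun (γ : Nat) => succ (succ (succ (succ zero))))))) (succ (succ (succ zero)))
  ~> vnil (Eq (forall (u : Nat), Nat) (fun (θ : Nat) => succ (succ (succ (succ zero)))) ((fun (κ : forall (β : elimNat (fun (d : Nat) => Type0) Nat (fun (o : Nat) => fun (τ : Type0) => τ) (succ zero)), Nat) => κ) (fun (y : Nat) => succ (succ (succ (succ zero))))))
  ~> vnil (Eq (forall (u : Nat), Nat) (fun (θ : Nat) => succ (succ (succ (succ zero)))) (fun (κ : Nat) => succ (succ (succ (succ zero)))))
inferred type:
  Vec (Eq (forall (u : Nat), Nat) (fun (θ : Nat) => succ (succ (succ (succ zero)))) (fun (κ : Nat) => succ (succ (succ (succ zero))))) zero


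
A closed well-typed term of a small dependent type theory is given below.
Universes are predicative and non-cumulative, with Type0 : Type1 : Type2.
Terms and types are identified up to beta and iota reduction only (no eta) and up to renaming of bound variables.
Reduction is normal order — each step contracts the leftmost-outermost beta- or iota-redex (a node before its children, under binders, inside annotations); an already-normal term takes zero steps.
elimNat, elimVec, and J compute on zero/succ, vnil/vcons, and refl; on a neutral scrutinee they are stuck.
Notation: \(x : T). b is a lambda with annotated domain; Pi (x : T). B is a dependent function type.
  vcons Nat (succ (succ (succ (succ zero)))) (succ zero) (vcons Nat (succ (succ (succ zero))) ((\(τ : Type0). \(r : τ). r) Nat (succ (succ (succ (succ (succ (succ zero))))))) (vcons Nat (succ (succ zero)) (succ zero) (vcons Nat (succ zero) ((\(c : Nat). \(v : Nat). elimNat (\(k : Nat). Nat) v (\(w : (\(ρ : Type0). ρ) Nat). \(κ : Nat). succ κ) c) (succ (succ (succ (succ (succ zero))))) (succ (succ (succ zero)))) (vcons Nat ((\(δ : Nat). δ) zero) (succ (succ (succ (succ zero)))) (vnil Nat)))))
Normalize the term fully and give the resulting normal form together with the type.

resulting normal form:
  vcons Nat (succ (succ (succ (succ zero)))) (succ zero) (vcons Nat (succ (succ (succ zero))) (succ (succ (succ (succ (succ (succ zero)))))) (vcons Nat (succ (succ zero)) (succ zero) (vcons Nat (succ zero) (succ (succ (succ (succ (succ (succ (succ (succ zero)))))))) (vcons Nat zero (succ (succ (succ (succ zero)))) (vnil Nat)))))
the term's type:
  Vec Nat (succ (succ (succ (succ (succ zero)))))
observation: the leftmost-outermost redex is a beta-redex, and normalization takes 21 steps.


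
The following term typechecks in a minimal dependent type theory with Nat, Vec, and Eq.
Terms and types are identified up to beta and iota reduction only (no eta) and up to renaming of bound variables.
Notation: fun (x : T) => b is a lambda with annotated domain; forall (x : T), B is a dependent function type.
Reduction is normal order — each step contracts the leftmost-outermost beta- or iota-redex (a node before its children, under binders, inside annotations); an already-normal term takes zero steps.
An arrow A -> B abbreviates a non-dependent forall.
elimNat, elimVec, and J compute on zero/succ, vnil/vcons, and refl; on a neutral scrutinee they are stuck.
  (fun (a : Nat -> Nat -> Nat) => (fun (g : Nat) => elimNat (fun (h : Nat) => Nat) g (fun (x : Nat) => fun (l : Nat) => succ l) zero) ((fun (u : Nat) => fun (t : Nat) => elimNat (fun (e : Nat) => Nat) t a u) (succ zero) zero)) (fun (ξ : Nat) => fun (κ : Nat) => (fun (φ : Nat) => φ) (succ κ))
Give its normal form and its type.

reduced normal form:
  succ zero
the term's type:
  Nat


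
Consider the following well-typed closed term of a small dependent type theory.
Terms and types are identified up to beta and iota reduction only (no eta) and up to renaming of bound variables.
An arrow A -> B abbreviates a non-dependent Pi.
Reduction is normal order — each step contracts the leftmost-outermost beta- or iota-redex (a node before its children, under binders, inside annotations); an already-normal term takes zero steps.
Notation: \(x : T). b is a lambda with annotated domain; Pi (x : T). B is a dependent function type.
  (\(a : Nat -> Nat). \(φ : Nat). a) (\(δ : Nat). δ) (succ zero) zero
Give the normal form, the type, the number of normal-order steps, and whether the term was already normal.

resulting normal form:
  zero
inferred type:
  Nat
normal-order step count: 3
started in normal form: no
first contracted redex: a beta-redex


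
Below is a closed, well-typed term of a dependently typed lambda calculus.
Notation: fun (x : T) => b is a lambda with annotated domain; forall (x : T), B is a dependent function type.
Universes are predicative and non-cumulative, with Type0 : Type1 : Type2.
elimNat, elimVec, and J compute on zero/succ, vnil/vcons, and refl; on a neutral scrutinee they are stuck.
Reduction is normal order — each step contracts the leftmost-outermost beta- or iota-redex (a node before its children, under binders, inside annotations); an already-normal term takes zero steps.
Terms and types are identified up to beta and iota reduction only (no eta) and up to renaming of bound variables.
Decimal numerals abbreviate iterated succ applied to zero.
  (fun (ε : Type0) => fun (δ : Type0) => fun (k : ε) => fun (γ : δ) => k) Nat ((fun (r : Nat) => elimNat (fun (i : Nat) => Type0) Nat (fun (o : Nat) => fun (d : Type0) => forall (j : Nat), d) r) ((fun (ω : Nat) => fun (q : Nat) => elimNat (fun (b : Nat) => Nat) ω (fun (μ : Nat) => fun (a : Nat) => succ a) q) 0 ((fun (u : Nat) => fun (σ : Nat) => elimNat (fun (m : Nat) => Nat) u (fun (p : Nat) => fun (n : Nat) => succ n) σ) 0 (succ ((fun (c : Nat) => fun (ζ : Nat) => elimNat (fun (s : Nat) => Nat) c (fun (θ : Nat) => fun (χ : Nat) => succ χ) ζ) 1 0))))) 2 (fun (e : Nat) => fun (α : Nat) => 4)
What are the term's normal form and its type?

reduced normal form:
  2
inferred type:
  Nat
observation: the term reaches its normal form after 4 normal-order steps.


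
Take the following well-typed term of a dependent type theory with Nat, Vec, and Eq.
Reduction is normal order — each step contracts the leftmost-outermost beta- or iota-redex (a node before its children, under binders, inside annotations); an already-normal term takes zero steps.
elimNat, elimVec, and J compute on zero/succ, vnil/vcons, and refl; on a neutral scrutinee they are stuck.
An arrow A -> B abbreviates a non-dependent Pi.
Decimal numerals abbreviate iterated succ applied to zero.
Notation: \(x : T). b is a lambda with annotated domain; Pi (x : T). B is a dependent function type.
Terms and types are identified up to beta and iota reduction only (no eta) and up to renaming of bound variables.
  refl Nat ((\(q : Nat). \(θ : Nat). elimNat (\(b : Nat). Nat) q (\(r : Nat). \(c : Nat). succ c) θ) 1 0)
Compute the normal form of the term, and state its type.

resulting normal form:
  refl Nat 1
type:
  Eq Nat 1 1
observation: the leftmost-outermost redex is a beta-redex, and normalization takes 3 steps.


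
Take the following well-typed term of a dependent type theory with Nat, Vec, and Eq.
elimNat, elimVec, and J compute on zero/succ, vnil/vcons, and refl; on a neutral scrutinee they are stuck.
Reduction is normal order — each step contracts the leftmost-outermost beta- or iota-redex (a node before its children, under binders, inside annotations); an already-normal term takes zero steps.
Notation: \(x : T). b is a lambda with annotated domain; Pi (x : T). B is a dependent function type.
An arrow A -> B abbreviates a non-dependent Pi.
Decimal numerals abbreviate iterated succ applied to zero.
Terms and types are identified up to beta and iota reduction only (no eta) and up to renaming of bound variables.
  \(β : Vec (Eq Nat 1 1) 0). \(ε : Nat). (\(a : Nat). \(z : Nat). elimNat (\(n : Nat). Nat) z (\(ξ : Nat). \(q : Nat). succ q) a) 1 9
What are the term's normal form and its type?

normal form:
  \(β : Vec (Eq Nat 1 1) 0). \(ε : Nat). 10
type:
  Vec (Eq Nat 1 1) 0 -> Nat -> Nat
observation: the term reaches its normal form after 6 normal-order steps.


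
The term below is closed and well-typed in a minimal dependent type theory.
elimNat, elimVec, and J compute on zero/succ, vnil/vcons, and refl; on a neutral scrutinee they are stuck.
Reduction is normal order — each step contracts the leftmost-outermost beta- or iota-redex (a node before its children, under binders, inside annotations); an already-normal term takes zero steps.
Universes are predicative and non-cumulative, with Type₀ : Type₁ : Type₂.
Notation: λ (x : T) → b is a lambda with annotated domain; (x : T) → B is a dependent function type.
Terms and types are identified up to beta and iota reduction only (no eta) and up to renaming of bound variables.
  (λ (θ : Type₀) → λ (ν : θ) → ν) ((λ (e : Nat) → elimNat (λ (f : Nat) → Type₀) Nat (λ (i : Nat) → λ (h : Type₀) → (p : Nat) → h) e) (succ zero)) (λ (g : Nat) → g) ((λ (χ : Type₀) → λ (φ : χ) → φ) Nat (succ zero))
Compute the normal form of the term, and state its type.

resulting normal form:
  succ zero
type:
  Nat


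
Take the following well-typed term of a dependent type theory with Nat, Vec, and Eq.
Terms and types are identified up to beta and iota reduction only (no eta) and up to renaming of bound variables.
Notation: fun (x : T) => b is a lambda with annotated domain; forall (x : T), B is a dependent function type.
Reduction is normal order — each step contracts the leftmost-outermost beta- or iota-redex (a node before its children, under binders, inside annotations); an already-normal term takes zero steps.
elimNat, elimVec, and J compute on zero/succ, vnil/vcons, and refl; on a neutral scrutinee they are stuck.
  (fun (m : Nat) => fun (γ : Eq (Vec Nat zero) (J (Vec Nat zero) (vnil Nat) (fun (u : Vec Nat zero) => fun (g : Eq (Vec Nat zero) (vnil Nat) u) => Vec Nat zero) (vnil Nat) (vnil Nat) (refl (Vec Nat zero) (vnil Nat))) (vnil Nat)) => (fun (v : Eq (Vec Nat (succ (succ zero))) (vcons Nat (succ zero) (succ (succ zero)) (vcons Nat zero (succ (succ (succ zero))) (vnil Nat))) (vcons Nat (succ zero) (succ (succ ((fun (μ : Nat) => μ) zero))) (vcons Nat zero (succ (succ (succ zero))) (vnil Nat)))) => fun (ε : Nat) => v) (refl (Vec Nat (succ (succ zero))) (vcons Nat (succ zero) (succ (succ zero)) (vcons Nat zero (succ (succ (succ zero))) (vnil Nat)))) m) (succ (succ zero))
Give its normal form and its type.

reduced normal form:
  fun (m : Eq (Vec Nat zero) (vnil Nat) (vnil Nat)) => refl (Vec Nat (succ (succ zero))) (vcons Nat (succ zero) (succ (succ zero)) (vcons Nat zero (succ (succ (succ zero))) (vnil Nat)))
type:
  forall (m : Eq (Vec Nat zero) (vnil Nat) (vnil Nat)), Eq (Vec Nat (succ (succ zero))) (vcons Nat (succ zero) (succ (succ zero)) (vcons Nat zero (succ (succ (succ zero))) (vnil Nat))) (vcons Nat (succ zero) (succ (succ zero)) (vcons Nat zero (succ (succ (succ zero))) (vnil Nat)))
observation: contracting a beta-redex first, the term normalizes in 4 steps.


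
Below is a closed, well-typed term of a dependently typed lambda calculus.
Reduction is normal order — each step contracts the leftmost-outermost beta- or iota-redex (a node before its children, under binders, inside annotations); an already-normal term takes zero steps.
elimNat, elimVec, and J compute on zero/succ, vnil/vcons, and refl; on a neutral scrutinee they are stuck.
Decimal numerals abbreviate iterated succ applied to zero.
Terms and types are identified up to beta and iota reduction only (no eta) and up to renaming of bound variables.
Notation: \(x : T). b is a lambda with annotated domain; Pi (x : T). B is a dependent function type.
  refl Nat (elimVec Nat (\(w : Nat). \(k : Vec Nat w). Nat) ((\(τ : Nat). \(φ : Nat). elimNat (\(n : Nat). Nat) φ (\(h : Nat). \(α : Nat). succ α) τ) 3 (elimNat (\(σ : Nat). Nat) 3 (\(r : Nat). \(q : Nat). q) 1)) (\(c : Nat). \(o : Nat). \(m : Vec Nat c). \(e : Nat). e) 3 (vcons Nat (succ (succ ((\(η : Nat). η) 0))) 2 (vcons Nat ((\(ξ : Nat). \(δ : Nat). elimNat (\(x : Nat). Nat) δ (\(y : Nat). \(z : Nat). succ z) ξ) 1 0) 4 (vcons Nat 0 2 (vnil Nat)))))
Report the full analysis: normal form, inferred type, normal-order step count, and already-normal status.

reduced normal form:
  refl Nat 6
inferred type:
  Eq Nat 6 6
normal-order step count: 32
started in normal form: no
first redex: an elimVec iota-redex


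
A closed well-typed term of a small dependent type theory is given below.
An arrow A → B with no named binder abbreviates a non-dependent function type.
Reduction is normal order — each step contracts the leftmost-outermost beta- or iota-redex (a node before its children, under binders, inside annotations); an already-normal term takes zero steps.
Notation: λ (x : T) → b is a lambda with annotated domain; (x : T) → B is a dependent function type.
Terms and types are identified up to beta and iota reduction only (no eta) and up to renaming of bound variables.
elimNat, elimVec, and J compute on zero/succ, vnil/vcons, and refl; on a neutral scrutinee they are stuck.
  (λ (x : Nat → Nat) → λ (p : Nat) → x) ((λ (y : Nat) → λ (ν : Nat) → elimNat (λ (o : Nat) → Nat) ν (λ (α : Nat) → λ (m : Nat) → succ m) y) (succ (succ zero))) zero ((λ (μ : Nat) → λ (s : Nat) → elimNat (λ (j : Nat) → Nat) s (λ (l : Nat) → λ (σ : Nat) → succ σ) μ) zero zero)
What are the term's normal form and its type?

resulting normal form:
  succ (succ zero)
type:
  Nat


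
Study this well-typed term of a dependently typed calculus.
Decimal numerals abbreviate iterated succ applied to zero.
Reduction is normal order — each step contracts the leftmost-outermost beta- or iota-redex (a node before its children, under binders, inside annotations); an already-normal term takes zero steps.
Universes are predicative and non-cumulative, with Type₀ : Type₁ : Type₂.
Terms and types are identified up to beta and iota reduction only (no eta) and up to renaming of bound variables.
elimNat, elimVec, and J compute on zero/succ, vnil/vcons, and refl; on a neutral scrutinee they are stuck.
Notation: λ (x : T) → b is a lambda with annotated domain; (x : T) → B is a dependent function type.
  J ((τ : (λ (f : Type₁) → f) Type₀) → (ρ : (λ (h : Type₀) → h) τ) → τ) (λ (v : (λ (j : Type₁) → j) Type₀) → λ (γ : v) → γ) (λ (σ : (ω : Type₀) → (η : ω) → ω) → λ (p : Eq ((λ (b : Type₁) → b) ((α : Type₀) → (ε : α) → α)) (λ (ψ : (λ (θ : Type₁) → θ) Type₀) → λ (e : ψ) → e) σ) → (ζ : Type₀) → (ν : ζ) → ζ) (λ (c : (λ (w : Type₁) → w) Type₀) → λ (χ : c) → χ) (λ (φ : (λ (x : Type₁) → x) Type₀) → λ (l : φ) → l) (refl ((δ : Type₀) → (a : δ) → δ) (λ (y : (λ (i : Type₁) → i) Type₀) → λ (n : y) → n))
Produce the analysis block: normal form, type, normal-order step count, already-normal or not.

normal form:
  λ (τ : Type₀) → λ (f : τ) → f
the term's type:
  (τ : Type₀) → (f : τ) → τ
reduction steps (normal order): 2
started in normal form: no
first contracted redex: a J iota-redex


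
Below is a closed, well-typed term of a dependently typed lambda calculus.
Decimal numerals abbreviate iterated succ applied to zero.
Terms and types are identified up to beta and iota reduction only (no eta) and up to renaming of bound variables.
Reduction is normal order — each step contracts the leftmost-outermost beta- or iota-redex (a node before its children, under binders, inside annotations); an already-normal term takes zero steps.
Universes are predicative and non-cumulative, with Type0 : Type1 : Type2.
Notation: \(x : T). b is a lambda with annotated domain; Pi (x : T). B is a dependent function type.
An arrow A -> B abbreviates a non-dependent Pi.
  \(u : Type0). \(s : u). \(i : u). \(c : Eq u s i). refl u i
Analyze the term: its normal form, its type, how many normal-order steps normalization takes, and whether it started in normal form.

reduced normal form:
  \(u : Type0). \(s : u). \(i : u). \(c : Eq u s i). refl u i
the term's type:
  Pi (u : Type0). Pi (s : u). Pi (i : u). Eq u s i -> Eq u i i
reduction steps (normal order): 0
already normal: yes


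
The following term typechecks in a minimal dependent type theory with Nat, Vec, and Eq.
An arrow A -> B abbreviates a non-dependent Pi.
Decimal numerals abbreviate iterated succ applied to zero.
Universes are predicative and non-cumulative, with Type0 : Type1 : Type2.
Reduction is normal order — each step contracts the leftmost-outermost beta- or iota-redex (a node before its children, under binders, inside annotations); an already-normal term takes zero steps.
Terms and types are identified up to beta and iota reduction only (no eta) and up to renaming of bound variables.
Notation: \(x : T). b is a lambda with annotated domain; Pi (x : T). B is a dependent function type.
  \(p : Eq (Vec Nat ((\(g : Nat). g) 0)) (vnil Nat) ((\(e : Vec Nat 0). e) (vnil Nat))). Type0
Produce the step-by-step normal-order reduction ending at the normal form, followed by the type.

normal-order reduction:
  \(p : Eq (Vec Nat ((\(g : Nat). g) 0)) (vnil Nat) ((\(e : Vec Nat 0). e) (vnil Nat))). Type0
  ~> \(p : Eq (Vec Nat 0) (vnil Nat) ((\(g : Vec Nat 0). g) (vnil Nat))). Type0
  ~> \(p : Eq (Vec Nat 0) (vnil Nat) (vnil Nat)). Type0
the term's type:
  Eq (Vec Nat 0) (vnil Nat) (vnil Nat) -> Type1


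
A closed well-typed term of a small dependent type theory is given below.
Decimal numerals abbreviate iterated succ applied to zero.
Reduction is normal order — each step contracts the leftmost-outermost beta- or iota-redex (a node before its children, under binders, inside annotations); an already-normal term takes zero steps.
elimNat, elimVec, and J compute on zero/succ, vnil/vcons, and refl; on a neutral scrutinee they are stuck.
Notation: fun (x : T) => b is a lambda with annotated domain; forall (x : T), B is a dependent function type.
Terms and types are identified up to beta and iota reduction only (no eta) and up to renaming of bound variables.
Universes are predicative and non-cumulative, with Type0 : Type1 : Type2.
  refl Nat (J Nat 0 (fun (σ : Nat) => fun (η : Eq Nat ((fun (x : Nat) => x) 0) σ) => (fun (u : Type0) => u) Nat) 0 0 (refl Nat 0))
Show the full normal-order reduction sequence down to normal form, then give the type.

reduction (normal order):
  refl Nat (J Nat 0 (fun (σ : Nat) => fun (η : Eq Nat ((fun (x : Nat) => x) 0) σ) => (fun (u : Type0) => u) Nat) 0 0 (refl Nat 0))
  ~> refl Nat 0
the term's type:
  Eq Nat 0 0


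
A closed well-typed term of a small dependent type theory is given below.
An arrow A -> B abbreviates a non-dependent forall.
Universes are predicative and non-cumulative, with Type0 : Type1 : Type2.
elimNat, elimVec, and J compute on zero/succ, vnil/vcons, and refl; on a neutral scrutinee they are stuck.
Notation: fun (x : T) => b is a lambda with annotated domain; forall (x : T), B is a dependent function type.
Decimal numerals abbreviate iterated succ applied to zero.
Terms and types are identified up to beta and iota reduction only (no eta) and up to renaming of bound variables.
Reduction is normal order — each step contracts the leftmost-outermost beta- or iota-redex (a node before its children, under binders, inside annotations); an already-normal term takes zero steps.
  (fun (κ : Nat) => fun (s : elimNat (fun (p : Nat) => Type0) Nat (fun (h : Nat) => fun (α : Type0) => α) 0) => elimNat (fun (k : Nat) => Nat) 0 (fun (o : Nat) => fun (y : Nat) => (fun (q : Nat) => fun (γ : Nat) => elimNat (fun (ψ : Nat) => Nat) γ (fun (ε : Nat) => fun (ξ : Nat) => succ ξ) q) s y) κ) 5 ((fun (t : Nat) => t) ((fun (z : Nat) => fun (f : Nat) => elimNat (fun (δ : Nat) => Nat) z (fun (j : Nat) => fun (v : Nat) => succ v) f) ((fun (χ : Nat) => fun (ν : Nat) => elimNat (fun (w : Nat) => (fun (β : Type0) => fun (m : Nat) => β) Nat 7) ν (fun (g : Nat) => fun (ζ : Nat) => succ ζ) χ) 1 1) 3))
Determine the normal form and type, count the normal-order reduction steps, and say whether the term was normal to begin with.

normal form:
  25
inferred type:
  Nat
steps to reach normal form (normal order): 203
already normal: no
first redex: a beta-redex


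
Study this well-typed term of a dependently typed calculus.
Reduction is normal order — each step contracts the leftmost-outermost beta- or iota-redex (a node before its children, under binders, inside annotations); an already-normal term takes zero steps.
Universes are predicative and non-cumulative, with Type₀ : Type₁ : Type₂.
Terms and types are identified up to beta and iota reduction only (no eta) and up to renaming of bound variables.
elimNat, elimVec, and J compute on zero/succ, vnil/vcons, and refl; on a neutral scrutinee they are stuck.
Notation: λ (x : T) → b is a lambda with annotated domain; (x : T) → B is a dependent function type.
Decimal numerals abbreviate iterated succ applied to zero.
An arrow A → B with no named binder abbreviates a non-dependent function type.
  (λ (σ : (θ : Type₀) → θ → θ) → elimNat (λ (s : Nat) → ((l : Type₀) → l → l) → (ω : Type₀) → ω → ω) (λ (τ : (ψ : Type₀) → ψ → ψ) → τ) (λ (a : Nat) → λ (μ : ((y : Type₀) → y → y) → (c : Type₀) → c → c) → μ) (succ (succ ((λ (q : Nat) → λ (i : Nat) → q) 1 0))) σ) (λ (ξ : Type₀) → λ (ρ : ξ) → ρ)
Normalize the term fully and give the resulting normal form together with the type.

reduced normal form:
  λ (σ : Type₀) → λ (θ : σ) → θ
type:
  (σ : Type₀) → σ → σ


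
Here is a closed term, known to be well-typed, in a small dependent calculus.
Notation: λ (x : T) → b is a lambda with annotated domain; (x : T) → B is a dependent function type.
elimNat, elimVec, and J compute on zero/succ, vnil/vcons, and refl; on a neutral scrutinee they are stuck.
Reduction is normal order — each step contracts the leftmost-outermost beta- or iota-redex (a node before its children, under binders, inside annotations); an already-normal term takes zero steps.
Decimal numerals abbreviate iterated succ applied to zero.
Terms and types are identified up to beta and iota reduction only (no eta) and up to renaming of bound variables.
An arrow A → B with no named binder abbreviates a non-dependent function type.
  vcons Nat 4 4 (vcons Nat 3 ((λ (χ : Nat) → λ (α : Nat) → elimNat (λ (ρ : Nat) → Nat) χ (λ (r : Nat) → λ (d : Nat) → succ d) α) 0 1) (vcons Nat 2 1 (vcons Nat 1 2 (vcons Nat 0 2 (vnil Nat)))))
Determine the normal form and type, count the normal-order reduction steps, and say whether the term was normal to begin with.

normal form:
  vcons Nat 4 4 (vcons Nat 3 1 (vcons Nat 2 1 (vcons Nat 1 2 (vcons Nat 0 2 (vnil Nat)))))
the term's type:
  Vec Nat 5
normal-order step count: 6
already normal: no
first contracted redex: a beta-redex


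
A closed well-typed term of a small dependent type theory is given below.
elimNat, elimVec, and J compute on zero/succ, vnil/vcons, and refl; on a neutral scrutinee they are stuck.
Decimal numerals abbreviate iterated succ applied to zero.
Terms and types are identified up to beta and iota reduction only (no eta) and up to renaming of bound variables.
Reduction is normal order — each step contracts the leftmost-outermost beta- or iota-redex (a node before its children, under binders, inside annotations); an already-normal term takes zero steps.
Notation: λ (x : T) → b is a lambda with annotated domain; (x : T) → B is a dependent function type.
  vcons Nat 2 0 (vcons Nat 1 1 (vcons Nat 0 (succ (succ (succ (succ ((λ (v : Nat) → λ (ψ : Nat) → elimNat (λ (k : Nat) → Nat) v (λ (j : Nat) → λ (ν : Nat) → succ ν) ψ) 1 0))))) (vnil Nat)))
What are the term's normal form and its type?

resulting normal form:
  vcons Nat 2 0 (vcons Nat 1 1 (vcons Nat 0 5 (vnil Nat)))
the term's type:
  Vec Nat 3
observation: 3 normal-order steps separate the term from its normal form.


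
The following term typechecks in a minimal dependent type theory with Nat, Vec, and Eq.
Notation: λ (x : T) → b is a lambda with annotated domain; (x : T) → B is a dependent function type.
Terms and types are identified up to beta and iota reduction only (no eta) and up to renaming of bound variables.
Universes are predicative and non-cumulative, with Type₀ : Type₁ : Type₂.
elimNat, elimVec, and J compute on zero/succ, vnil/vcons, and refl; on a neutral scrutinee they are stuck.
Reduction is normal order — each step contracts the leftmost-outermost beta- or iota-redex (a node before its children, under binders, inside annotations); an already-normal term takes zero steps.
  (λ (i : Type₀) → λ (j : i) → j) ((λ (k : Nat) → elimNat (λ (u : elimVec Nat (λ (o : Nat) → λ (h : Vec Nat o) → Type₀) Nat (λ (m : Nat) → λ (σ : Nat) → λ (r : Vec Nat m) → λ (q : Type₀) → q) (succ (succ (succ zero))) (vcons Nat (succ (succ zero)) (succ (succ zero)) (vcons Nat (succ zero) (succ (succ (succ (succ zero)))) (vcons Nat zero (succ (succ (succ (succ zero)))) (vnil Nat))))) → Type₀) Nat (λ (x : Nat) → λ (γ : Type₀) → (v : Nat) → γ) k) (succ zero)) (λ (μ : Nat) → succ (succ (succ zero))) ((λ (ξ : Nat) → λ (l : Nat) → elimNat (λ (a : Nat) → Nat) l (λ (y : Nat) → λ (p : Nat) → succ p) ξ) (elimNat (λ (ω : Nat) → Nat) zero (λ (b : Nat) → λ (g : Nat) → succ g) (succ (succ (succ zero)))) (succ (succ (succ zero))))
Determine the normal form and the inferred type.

resulting normal form:
  succ (succ (succ zero))
the term's type:
  Nat
observation: reduction starts at a beta-redex, and 3 normal-order steps reach the normal form.


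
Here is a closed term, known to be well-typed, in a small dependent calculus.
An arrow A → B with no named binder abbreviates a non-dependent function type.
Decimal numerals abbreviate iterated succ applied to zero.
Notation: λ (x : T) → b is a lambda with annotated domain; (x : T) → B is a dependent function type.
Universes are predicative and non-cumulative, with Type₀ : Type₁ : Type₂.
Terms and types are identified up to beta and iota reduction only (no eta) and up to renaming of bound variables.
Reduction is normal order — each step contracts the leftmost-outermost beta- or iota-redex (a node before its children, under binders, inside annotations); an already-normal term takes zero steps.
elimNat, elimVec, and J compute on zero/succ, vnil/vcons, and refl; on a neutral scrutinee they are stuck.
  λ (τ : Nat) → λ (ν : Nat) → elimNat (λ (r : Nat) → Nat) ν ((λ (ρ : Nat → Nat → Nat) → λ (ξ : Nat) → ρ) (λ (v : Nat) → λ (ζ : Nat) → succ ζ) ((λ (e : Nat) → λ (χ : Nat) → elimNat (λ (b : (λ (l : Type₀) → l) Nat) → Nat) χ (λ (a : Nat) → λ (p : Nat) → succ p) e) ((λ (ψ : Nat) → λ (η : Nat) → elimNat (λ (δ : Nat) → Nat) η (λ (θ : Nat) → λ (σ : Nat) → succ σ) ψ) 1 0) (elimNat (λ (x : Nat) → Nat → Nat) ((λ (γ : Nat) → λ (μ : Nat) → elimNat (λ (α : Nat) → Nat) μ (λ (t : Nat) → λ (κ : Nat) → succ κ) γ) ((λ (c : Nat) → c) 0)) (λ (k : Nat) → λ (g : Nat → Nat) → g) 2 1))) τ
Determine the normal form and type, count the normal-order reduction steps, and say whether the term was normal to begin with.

reduced normal form:
  λ (τ : Nat) → λ (ν : Nat) → elimNat (λ (r : Nat) → Nat) ν (λ (ρ : Nat) → λ (ξ : Nat) → succ ξ) τ
inferred type:
  Nat → Nat → Nat
steps to reach normal form (normal order): 2
started in normal form: no
first redex: a beta-redex


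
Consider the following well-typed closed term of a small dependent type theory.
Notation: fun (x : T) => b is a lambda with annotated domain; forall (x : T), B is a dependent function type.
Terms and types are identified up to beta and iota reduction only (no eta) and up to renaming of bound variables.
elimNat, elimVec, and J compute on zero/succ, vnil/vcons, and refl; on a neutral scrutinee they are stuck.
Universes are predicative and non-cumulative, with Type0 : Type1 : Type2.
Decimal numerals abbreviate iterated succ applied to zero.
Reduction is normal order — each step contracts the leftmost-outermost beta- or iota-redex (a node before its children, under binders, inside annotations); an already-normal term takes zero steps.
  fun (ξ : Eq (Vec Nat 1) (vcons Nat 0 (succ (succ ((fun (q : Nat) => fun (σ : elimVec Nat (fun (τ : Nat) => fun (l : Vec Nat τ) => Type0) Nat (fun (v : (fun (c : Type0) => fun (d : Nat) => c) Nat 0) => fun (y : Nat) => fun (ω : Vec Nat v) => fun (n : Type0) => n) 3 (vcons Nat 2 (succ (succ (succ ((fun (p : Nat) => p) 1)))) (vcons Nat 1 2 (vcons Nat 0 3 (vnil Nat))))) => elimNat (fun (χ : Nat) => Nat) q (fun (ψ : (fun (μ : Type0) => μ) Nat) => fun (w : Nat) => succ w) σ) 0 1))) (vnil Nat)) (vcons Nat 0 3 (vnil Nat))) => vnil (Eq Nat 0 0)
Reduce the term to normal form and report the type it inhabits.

resulting normal form:
  fun (ξ : Eq (Vec Nat 1) (vcons Nat 0 3 (vnil Nat)) (vcons Nat 0 3 (vnil Nat))) => vnil (Eq Nat 0 0)
type:
  forall (ξ : Eq (Vec Nat 1) (vcons Nat 0 3 (vnil Nat)) (vcons Nat 0 3 (vnil Nat))), Vec (Eq Nat 0 0) 0


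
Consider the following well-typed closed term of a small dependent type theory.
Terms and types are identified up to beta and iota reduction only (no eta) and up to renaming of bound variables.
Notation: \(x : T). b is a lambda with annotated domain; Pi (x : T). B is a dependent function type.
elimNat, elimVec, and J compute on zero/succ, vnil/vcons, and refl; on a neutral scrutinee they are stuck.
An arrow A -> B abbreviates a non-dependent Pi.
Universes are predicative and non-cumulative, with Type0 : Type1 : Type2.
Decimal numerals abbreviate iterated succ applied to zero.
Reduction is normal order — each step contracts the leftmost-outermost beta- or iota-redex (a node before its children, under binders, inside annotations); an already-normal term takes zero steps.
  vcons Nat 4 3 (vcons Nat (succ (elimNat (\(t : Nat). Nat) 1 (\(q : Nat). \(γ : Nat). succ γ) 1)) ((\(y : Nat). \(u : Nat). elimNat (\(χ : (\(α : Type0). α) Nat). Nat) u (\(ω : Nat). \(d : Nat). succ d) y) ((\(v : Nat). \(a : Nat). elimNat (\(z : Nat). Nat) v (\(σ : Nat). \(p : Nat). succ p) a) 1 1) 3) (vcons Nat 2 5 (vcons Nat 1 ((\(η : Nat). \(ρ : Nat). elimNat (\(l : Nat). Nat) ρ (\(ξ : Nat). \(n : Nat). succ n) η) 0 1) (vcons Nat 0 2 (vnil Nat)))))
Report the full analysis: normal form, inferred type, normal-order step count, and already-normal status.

resulting normal form:
  vcons Nat 4 3 (vcons Nat 3 5 (vcons Nat 2 5 (vcons Nat 1 1 (vcons Nat 0 2 (vnil Nat)))))
the term's type:
  Vec Nat 5
reduction steps (normal order): 23
already normal: no
first contracted redex: an elimNat iota-redex


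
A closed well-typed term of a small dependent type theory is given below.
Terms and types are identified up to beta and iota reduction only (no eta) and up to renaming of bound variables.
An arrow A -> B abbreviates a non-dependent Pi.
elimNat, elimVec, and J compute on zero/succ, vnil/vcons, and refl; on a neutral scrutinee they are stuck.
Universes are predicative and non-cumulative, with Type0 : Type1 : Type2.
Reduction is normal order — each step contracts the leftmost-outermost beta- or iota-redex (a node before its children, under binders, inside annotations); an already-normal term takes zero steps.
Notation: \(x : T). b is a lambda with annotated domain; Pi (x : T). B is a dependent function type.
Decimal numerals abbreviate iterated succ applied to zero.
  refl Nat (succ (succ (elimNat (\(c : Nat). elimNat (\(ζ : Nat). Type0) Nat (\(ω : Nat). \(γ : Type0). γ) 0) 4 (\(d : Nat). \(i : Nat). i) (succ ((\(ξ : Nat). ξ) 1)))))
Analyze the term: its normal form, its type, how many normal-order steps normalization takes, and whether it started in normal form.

reduced normal form:
  refl Nat 6
the term's type:
  Eq Nat 6 6
steps to reach normal form (normal order): 9
started in normal form: no
first redex: an elimNat iota-redex
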